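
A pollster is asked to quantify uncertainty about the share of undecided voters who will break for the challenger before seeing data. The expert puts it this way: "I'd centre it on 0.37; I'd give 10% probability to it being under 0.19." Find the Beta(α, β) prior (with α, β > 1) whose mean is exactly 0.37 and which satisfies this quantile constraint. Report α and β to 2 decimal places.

α ≈ 3.93, β ≈ 6.69

With mean 0.37 fixed, write α = 0.37s, β = 0.63s where s = α+β.
Need P(θ < 0.19) = 0.1 under Beta(0.37s, 0.63s). Normal approximation: (q−m)/√(m(1−m)/s) ≈ z_{0.1} = -1.28, so s ≈ 0.37·0.63·(-1.28)²/(0.19−0.37)² = 11.8.
At s = 11.8: P(θ<0.19) ≈ 0.087. Adjusting to match 0.1 gives s ≈ 10.62.
So α = 0.37·10.62 ≈ 3.93, β = 0.63·10.62 ≈ 6.69.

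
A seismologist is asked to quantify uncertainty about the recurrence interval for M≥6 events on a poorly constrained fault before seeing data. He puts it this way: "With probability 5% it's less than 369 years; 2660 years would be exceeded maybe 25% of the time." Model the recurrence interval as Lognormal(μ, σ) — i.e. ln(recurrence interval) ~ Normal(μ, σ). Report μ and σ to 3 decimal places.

If T ~ Lognormal(μ,σ) then ln T ~ Normal(μ,σ), so the p-quantile of ln T is μ + z_p·σ.
ln(369) = 5.911 and ln(2660) = 7.886; z_{0.05} = -1.645, z_{0.75} = 0.6745.
σ = (7.886 − 5.911)/(0.6745 − (-1.645)) = 0.852.
μ = 5.911 − (-1.645)·0.852 = 7.312.

μ ≈ 7.312, σ ≈ 0.852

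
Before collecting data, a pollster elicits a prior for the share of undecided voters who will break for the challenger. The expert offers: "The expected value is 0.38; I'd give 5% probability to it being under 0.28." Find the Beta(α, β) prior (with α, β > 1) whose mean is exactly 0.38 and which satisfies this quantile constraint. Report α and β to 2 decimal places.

With mean 0.38 fixed, write α = 0.38s, β = 0.62s where s = α+β.
Need P(θ < 0.28) = 0.05 under Beta(0.38s, 0.62s). Normal approximation: (q−m)/√(m(1−m)/s) ≈ z_{0.05} = -1.64, so s ≈ 0.38·0.62·(-1.64)²/(0.28−0.38)² = 63.7.
At s = 63.7: P(θ<0.28) ≈ 0.045. Adjusting to match 0.05 gives s ≈ 59.99.
So α = 0.38·59.99 ≈ 22.80, β = 0.62·59.99 ≈ 37.19.

α ≈ 22.80, β ≈ 37.19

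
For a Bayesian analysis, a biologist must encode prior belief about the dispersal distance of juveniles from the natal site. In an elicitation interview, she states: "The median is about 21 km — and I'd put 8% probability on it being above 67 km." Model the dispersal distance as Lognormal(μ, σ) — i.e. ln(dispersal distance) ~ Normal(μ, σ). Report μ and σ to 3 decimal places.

If T ~ Lognormal(μ,σ) then ln T ~ Normal(μ,σ), so the p-quantile of ln T is μ + z_p·σ.
ln(21) = 3.045 and ln(67) = 4.205; z_{0.5} = 0, z_{0.92} = 1.405.
σ = (4.205 − 3.045)/(1.405 − (0)) = 0.826.
μ = 3.045 − (0)·0.826 = 3.045.

μ ≈ 3.045, σ ≈ 0.826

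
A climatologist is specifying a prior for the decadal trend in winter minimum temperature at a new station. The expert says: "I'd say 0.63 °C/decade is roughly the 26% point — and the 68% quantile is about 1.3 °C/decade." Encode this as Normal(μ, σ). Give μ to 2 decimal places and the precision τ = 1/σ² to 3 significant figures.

The p-quantile of Normal(μ,σ) is μ + z_p·σ, with z_{0.26} = -0.6433 and z_{0.68} = 0.4677.
Eliminate σ: μ = (z₂·x₁ − z₁·x₂)/(z₂ − z₁) = (0.4677·0.63 − (-0.6433)·1.3)/1.111 = 1.02.
Then σ = (x₂ − x₁)/(z₂ − z₁) = (1.3 − 0.63)/1.111 = 0.60.
Precision τ = 1/σ² = 1/0.603² = 2.75.

μ = 1.02, τ = 2.75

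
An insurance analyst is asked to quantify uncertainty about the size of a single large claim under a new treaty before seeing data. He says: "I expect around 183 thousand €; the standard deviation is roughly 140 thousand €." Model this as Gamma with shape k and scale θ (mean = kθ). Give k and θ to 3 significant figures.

k ≈ 1.71, θ ≈ 107

For Gamma(k, scale θ): mean = kθ, variance = kθ², so CV = 1/√k.
CV = SD/mean = 140/183 = 0.765, hence k = 1/CV² = 1.71.
Then θ = mean/k = 183/1.71 = 107.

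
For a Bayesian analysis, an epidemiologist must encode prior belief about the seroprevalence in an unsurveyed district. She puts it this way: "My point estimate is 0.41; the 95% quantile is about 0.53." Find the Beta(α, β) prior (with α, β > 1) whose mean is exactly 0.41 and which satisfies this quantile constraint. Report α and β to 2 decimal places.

α ≈ 18.98, β ≈ 27.31

With mean 0.41 fixed, write α = 0.41s, β = 0.59s where s = α+β.
Need P(θ < 0.53) = 0.95 under Beta(0.41s, 0.59s). Normal approximation: (q−m)/√(m(1−m)/s) ≈ z_{0.95} = 1.64, so s ≈ 0.41·0.59·(1.64)²/(0.53−0.41)² = 45.4.
At s = 45.4: P(θ<0.53) ≈ 0.948. Adjusting to match 0.95 gives s ≈ 46.29.
So α = 0.41·46.29 ≈ 18.98, β = 0.59·46.29 ≈ 27.31.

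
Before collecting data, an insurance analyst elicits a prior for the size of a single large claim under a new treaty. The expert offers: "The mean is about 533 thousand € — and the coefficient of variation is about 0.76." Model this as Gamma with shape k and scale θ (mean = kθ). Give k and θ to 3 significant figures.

k ≈ 1.73, θ ≈ 308

For Gamma(k, scale θ): mean = kθ, variance = kθ², so CV = 1/√k.
CV = 0.76, hence k = 1/CV² = 1.73.
Then θ = mean/k = 533/1.73 = 308.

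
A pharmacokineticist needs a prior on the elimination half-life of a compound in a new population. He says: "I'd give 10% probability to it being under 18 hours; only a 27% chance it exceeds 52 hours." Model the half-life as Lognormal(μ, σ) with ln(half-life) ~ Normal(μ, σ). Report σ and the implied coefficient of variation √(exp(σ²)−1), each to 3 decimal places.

If T ~ Lognormal(μ,σ) then ln T ~ Normal(μ,σ), so the p-quantile of ln T is μ + z_p·σ.
ln(18) = 2.89 and ln(52) = 3.951; z_{0.1} = -1.282, z_{0.73} = 0.6128.
σ = (3.951 − 2.89)/(0.6128 − (-1.282)) = 0.560.
μ = 2.89 − (-1.282)·0.560 = 3.608.
CV = √(exp(σ²)−1) = √(exp(0.3136)−1) = 0.607.

σ ≈ 0.560, CV ≈ 0.607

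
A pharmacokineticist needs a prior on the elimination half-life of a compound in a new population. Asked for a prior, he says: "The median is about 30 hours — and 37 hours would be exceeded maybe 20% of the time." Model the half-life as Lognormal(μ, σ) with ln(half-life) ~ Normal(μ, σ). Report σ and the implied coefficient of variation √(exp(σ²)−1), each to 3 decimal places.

If T ~ Lognormal(μ,σ) then ln T ~ Normal(μ,σ), so the p-quantile of ln T is μ + z_p·σ.
ln(30) = 3.401 and ln(37) = 3.611; z_{0.5} = 0, z_{0.8} = 0.8416.
σ = (3.611 − 3.401)/(0.8416 − (0)) = 0.249.
μ = 3.401 − (0)·0.249 = 3.401.
CV = √(exp(σ²)−1) = √(exp(0.0621)−1) = 0.253.

σ ≈ 0.249, CV ≈ 0.253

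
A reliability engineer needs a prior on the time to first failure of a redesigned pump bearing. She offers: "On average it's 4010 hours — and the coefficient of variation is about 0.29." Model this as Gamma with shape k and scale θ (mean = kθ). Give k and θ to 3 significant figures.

For Gamma(k, scale θ): mean = kθ, variance = kθ², so CV = 1/√k.
CV = 0.29, hence k = 1/CV² = 11.9.
Then θ = mean/k = 4010/11.9 = 337.

k ≈ 11.9, θ ≈ 337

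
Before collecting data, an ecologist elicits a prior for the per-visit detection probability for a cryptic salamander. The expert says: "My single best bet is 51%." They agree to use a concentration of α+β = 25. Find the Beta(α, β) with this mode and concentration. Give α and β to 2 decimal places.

For α,β > 1 the Beta mode is (α−1)/(α+β−2). With α+β = 25, the mode is (α−1)/23.
Set (α−1)/23 = 0.51 → α = 1 + 0.51·23 = 12.73.
β = 25 − α = 12.27.

α = 12.73, β = 12.27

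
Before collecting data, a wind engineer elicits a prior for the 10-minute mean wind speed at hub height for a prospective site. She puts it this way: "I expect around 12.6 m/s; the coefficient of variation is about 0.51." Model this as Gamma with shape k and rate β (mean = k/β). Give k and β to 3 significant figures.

For Gamma(k, rate β): mean = k/β, variance = k/β², so CV = 1/√k.
CV = 0.51, hence k = 1/CV² = 3.84.
Then β = k/mean = 3.84/12.6 = 0.305.

k ≈ 3.84, β ≈ 0.305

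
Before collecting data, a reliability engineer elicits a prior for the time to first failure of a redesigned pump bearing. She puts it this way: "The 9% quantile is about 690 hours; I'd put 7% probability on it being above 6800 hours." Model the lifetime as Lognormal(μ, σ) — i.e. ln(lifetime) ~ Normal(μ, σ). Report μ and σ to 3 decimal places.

If T ~ Lognormal(μ,σ) then ln T ~ Normal(μ,σ), so the p-quantile of ln T is μ + z_p·σ.
ln(690) = 6.537 and ln(6800) = 8.825; z_{0.09} = -1.341, z_{0.93} = 1.476.
σ = (8.825 − 6.537)/(1.476 − (-1.341)) = 0.812.
μ = 6.537 − (-1.341)·0.812 = 7.626.

μ ≈ 7.626, σ ≈ 0.812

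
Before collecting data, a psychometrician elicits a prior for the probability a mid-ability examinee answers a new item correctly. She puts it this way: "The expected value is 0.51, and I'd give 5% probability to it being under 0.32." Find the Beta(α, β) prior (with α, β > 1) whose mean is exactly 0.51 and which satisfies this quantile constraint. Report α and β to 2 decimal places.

α ≈ 9.16, β ≈ 8.80

With mean 0.51 fixed, write α = 0.51s, β = 0.49s where s = α+β.
Need P(θ < 0.32) = 0.05 under Beta(0.51s, 0.49s). Normal approximation: (q−m)/√(m(1−m)/s) ≈ z_{0.05} = -1.64, so s ≈ 0.51·0.49·(-1.64)²/(0.32−0.51)² = 18.7.
At s = 18.7: P(θ<0.32) ≈ 0.046. Adjusting to match 0.05 gives s ≈ 17.96.
So α = 0.51·17.96 ≈ 9.16, β = 0.49·17.96 ≈ 8.80.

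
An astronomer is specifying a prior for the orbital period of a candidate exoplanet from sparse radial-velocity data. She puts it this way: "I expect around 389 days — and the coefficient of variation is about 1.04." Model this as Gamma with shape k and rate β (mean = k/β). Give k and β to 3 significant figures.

k ≈ 0.925, β ≈ 0.00238

For Gamma(k, rate β): mean = k/β, variance = k/β², so CV = 1/√k.
CV = 1.04, hence k = 1/CV² = 0.925.
Then β = k/mean = 0.925/389 = 0.00238.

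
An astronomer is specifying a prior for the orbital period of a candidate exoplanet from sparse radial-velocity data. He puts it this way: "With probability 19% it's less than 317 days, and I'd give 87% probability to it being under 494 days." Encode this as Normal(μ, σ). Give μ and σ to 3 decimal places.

μ = 394.528, σ = 88.311

The p-quantile of Normal(μ,σ) is μ + z_p·σ, with z_{0.19} = -0.8779 and z_{0.87} = 1.126.
Eliminate σ: μ = (z₂·x₁ − z₁·x₂)/(z₂ − z₁) = (1.126·317 − (-0.8779)·494)/2.004 = 394.528.
Then σ = (x₂ − x₁)/(z₂ − z₁) = (494 − 317)/2.004 = 88.311.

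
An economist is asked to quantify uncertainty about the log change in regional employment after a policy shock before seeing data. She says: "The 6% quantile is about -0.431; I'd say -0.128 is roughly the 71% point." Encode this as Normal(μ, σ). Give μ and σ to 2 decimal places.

For Normal(μ,σ), the p-quantile is μ + z_p·σ. Here z_{0.06} = -1.555, z_{0.71} = 0.5534.
So -0.431 = μ − 1.555σ and -0.128 = μ + 0.5534σ.
Subtracting: σ = (-0.128 − -0.431)/(0.5534 − (-1.555)) = 0.14.
Then μ = -0.431 − (-1.555)·0.14 = -0.21.

μ = -0.21, σ = 0.14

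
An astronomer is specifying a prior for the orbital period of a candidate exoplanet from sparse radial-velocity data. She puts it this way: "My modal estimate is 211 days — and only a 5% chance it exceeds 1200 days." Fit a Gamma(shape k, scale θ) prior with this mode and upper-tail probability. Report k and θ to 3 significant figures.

k ≈ 1.77, θ ≈ 275

Gamma(k,θ) with k>1 has mode (k−1)θ, so θ = 211/(k−1).
Need P(X < 1200) = 0.95 with θ tied to k this way. Start at k = 2, θ = 211: P(X<1200) ≈ 0.977.
Too high — lower k to spread out. Iterating converges to k ≈ 1.77.
Then θ = 211/(1.77−1) ≈ 275.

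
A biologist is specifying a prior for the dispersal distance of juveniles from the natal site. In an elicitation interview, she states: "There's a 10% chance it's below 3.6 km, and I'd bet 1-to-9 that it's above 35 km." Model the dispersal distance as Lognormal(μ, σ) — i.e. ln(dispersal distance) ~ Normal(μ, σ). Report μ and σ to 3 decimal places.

μ ≈ 2.418, σ ≈ 0.887

If T ~ Lognormal(μ,σ) then ln T ~ Normal(μ,σ), so the p-quantile of ln T is μ + z_p·σ.
ln(3.6) = 1.281 and ln(35) = 3.555; z_{0.1} = -1.282, z_{0.9} = 1.282.
σ = (3.555 − 1.281)/(1.282 − (-1.282)) = 0.887.
μ = 1.281 − (-1.282)·0.887 = 2.418.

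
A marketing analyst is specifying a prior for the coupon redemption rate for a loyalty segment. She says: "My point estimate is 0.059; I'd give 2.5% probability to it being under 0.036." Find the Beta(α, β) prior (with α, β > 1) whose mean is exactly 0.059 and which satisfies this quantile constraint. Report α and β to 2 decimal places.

With mean 0.059 fixed, write α = 0.059s, β = 0.941s where s = α+β.
Need P(θ < 0.036) = 0.025 under Beta(0.059s, 0.941s). Normal approximation: (q−m)/√(m(1−m)/s) ≈ z_{0.025} = -1.96, so s ≈ 0.059·0.941·(-1.96)²/(0.036−0.059)² = 403.2.
At s = 403.2: P(θ<0.036) ≈ 0.014. Adjusting to match 0.025 gives s ≈ 321.88.
So α = 0.059·321.88 ≈ 18.99, β = 0.941·321.88 ≈ 302.88.

α ≈ 18.99, β ≈ 302.88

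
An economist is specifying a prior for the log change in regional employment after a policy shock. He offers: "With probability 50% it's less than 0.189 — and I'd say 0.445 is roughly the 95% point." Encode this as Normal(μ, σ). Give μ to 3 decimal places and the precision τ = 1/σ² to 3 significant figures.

The p-quantile of Normal(μ,σ) is μ + z_p·σ, with z_{0.5} = 0 and z_{0.95} = 1.645.
Eliminate σ: μ = (z₂·x₁ − z₁·x₂)/(z₂ − z₁) = (1.645·0.189 − (0)·0.445)/1.645 = 0.189.
Then σ = (x₂ − x₁)/(z₂ − z₁) = (0.445 − 0.189)/1.645 = 0.156.
Precision τ = 1/σ² = 1/0.1556² = 41.3.

μ = 0.189, τ = 41.3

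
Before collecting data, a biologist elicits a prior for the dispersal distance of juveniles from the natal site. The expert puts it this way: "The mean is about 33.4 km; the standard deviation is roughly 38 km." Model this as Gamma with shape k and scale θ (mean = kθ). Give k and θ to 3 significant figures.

k ≈ 0.773, θ ≈ 43.2

For Gamma(k, scale θ): mean = kθ, variance = kθ², so CV = 1/√k.
CV = SD/mean = 38/33.4 = 1.138, hence k = 1/CV² = 0.773.
Then θ = mean/k = 33.4/0.773 = 43.2.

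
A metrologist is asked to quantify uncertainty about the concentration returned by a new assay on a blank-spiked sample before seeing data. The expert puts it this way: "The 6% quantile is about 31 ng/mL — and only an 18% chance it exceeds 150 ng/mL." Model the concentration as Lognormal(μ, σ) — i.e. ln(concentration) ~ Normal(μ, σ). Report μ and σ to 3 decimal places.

μ ≈ 4.426, σ ≈ 0.638

If T ~ Lognormal(μ,σ) then ln T ~ Normal(μ,σ), so the p-quantile of ln T is μ + z_p·σ.
ln(31) = 3.434 and ln(150) = 5.011; z_{0.06} = -1.555, z_{0.82} = 0.9154.
σ = (5.011 − 3.434)/(0.9154 − (-1.555)) = 0.638.
μ = 3.434 − (-1.555)·0.638 = 4.426.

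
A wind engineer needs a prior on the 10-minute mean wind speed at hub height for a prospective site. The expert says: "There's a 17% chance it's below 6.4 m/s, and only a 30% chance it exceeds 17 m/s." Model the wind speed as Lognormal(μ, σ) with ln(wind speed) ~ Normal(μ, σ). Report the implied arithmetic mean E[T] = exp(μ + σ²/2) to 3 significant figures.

E[T] ≈ 15 m/s

If T ~ Lognormal(μ,σ) then ln T ~ Normal(μ,σ), so the p-quantile of ln T is μ + z_p·σ.
ln(6.4) = 1.856 and ln(17) = 2.833; z_{0.17} = -0.9542, z_{0.7} = 0.5244.
σ = (2.833 − 1.856)/(0.5244 − (-0.9542)) = 0.661.
μ = 1.856 − (-0.9542)·0.661 = 2.487.
E[T] = exp(μ + σ²/2) = exp(2.487 + 0.2183) = 15 m/s.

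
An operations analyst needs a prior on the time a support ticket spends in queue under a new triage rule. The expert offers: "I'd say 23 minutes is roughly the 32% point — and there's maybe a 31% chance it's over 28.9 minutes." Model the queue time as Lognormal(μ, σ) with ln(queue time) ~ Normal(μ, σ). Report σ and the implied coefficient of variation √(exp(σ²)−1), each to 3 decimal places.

If T ~ Lognormal(μ,σ) then ln T ~ Normal(μ,σ), so the p-quantile of ln T is μ + z_p·σ.
ln(23) = 3.135 and ln(28.9) = 3.364; z_{0.32} = -0.4677, z_{0.69} = 0.4959.
σ = (3.364 − 3.135)/(0.4959 − (-0.4677)) = 0.237.
μ = 3.135 − (-0.4677)·0.237 = 3.246.
CV = √(exp(σ²)−1) = √(exp(0.0562)−1) = 0.240.

σ ≈ 0.237, CV ≈ 0.240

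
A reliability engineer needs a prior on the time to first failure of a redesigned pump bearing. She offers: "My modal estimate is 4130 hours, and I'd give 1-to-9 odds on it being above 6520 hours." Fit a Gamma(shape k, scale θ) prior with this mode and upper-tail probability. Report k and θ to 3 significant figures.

k ≈ 9.99, θ ≈ 459

Gamma(k,θ) with k>1 has mode (k−1)θ, so θ = 4130/(k−1).
Need P(X < 6520) = 0.9 with θ tied to k this way. Start at k = 2, θ = 4130: P(X<6520) ≈ 0.468.
Too low — raise k to concentrate. Iterating converges to k ≈ 9.99.
Then θ = 4130/(9.99−1) ≈ 459.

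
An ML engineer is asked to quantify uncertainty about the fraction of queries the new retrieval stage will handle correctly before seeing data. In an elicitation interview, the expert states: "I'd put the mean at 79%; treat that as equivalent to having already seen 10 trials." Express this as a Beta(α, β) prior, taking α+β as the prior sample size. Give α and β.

α = 7.9, β = 2.1

Under the effective-sample-size interpretation, Beta(α, β) has prior mean α/(α+β) and prior sample size α+β.
So α+β = 10 and α/(α+β) = 0.79, giving α = 0.79·10 = 7.9 and β = 10 − 7.9 = 2.1.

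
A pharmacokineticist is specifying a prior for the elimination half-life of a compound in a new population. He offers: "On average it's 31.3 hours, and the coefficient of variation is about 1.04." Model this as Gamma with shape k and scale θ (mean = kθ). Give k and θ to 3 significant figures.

For Gamma(k, scale θ): mean = kθ, variance = kθ², so CV = 1/√k.
CV = 1.04, hence k = 1/CV² = 0.925.
Then θ = mean/k = 31.3/0.925 = 33.9.

k ≈ 0.925, θ ≈ 33.9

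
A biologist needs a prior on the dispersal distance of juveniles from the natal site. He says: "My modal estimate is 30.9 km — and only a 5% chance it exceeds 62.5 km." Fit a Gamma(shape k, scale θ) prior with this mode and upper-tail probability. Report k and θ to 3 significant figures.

k ≈ 6.58, θ ≈ 5.54

Gamma(k,θ) with k>1 has mode (k−1)θ, so θ = 30.9/(k−1).
Need P(X < 62.5) = 0.95 with θ tied to k this way. Start at k = 2, θ = 30.9: P(X<62.5) ≈ 0.600.
Too low — raise k to concentrate. Iterating converges to k ≈ 6.58.
Then θ = 30.9/(6.58−1) ≈ 5.54.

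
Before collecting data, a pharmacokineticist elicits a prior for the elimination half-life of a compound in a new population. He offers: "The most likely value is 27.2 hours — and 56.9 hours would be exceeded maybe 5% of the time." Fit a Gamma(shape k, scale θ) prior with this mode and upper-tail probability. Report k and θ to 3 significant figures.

k ≈ 6.07, θ ≈ 5.36

Gamma(k,θ) with k>1 has mode (k−1)θ, so θ = 27.2/(k−1).
Need P(X < 56.9) = 0.95 with θ tied to k this way. Start at k = 2, θ = 27.2: P(X<56.9) ≈ 0.618.
Too low — raise k to concentrate. Iterating converges to k ≈ 6.07.
Then θ = 27.2/(6.07−1) ≈ 5.36.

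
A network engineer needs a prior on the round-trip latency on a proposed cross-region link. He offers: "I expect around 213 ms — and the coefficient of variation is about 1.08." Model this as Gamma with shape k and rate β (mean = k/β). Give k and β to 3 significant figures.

k ≈ 0.857, β ≈ 0.00403

For Gamma(k, rate β): mean = k/β, variance = k/β², so CV = 1/√k.
CV = 1.08, hence k = 1/CV² = 0.857.
Then β = k/mean = 0.857/213 = 0.00403.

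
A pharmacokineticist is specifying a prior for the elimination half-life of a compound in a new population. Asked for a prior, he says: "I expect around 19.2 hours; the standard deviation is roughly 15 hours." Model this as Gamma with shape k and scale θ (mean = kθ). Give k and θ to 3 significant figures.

For Gamma(k, scale θ): mean = kθ, variance = kθ², so CV = 1/√k.
CV = SD/mean = 15/19.2 = 0.7812, hence k = 1/CV² = 1.64.
Then θ = mean/k = 19.2/1.64 = 11.7.

k ≈ 1.64, θ ≈ 11.7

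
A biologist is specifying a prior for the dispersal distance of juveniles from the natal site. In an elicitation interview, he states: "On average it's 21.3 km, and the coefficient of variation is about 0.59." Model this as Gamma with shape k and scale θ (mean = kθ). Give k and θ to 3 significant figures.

For Gamma(k, scale θ): mean = kθ, variance = kθ², so CV = 1/√k.
CV = 0.59, hence k = 1/CV² = 2.87.
Then θ = mean/k = 21.3/2.87 = 7.41.

k ≈ 2.87, θ ≈ 7.41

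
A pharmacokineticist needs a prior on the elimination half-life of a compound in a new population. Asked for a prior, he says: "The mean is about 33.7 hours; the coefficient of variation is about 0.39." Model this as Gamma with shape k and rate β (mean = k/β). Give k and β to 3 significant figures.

For Gamma(k, rate β): mean = k/β, variance = k/β², so CV = 1/√k.
CV = 0.39, hence k = 1/CV² = 6.57.
Then β = k/mean = 6.57/33.7 = 0.195.

k ≈ 6.57, β ≈ 0.195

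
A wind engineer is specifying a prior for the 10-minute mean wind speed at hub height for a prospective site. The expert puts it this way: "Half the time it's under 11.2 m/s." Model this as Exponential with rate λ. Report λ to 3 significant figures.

λ ≈ 0.0619

Exponential median = ln 2 / λ, so λ = ln 2 / 11.2 = 0.0619.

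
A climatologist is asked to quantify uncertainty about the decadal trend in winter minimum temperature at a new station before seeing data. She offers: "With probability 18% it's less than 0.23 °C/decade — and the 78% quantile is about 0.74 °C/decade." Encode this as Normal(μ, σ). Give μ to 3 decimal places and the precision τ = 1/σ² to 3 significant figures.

μ = 0.507, τ = 10.9

For Normal(μ,σ), the p-quantile is μ + z_p·σ. Here z_{0.18} = -0.9154, z_{0.78} = 0.7722.
So 0.23 = μ − 0.9154σ and 0.74 = μ + 0.7722σ.
Subtracting: σ = (0.74 − 0.23)/(0.7722 − (-0.9154)) = 0.302.
Then μ = 0.23 − (-0.9154)·0.302 = 0.507.
Precision τ = 1/σ² = 1/0.3022² = 10.9.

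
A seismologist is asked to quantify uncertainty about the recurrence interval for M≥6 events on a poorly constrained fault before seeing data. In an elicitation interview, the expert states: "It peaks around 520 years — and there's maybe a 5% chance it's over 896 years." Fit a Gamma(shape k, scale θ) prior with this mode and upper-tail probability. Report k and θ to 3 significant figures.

Gamma(k,θ) with k>1 has mode (k−1)θ, so θ = 520/(k−1).
Need P(X < 896) = 0.95 with θ tied to k this way. Start at k = 2, θ = 520: P(X<896) ≈ 0.514.
Too low — raise k to concentrate. Iterating converges to k ≈ 10.4.
Then θ = 520/(10.4−1) ≈ 55.2.

k ≈ 10.4, θ ≈ 55.2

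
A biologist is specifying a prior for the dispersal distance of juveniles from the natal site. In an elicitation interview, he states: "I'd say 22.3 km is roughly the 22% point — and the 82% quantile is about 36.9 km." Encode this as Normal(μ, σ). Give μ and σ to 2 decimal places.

For Normal(μ,σ), the p-quantile is μ + z_p·σ. Here z_{0.22} = -0.7722, z_{0.82} = 0.9154.
So 22.3 = μ − 0.7722σ and 36.9 = μ + 0.9154σ.
Subtracting: σ = (36.9 − 22.3)/(0.9154 − (-0.7722)) = 8.65.
Then μ = 22.3 − (-0.7722)·8.65 = 28.98.

μ = 28.98, σ = 8.65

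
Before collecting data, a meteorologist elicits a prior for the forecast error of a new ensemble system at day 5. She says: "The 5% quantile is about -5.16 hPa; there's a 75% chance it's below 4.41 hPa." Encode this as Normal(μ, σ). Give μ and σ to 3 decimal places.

For Normal(μ,σ), the p-quantile is μ + z_p·σ. Here z_{0.05} = -1.645, z_{0.75} = 0.6745.
So -5.16 = μ − 1.645σ and 4.41 = μ + 0.6745σ.
Subtracting: σ = (4.41 − -5.16)/(0.6745 − (-1.645)) = 4.126.
Then μ = -5.16 − (-1.645)·4.126 = 1.627.

μ = 1.627, σ = 4.126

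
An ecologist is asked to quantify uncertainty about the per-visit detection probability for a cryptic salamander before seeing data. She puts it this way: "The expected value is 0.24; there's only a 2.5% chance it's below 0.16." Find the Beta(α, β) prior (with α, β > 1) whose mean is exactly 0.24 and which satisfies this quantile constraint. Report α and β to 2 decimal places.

α ≈ 22.77, β ≈ 72.09

With mean 0.24 fixed, write α = 0.24s, β = 0.76s where s = α+β.
Need P(θ < 0.16) = 0.025 under Beta(0.24s, 0.76s). Normal approximation: (q−m)/√(m(1−m)/s) ≈ z_{0.025} = -1.96, so s ≈ 0.24·0.76·(-1.96)²/(0.16−0.24)² = 109.5.
At s = 109.5: P(θ<0.16) ≈ 0.017. Adjusting to match 0.025 gives s ≈ 94.85.
So α = 0.24·94.85 ≈ 22.77, β = 0.76·94.85 ≈ 72.09.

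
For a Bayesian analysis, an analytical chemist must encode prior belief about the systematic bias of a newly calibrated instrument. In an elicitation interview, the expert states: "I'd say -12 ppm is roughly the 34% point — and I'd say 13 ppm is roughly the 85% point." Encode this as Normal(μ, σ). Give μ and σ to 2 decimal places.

μ = -4.88, σ = 17.25

For Normal(μ,σ), the p-quantile is μ + z_p·σ. Here z_{0.34} = -0.4125, z_{0.85} = 1.036.
So -12 = μ − 0.4125σ and 13 = μ + 1.036σ.
Subtracting: σ = (13 − -12)/(1.036 − (-0.4125)) = 17.25.
Then μ = -12 − (-0.4125)·17.25 = -4.88.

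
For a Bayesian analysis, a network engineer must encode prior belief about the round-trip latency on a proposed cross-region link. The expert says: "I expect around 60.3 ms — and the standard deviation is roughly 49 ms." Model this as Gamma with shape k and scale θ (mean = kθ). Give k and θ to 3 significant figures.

For Gamma(k, scale θ): mean = kθ, variance = kθ², so CV = 1/√k.
CV = SD/mean = 49/60.3 = 0.8126, hence k = 1/CV² = 1.51.
Then θ = mean/k = 60.3/1.51 = 39.8.

k ≈ 1.51, θ ≈ 39.8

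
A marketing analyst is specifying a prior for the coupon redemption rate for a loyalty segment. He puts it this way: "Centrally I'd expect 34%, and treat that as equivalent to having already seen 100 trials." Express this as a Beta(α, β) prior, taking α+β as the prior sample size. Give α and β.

Under the effective-sample-size interpretation, Beta(α, β) has prior mean α/(α+β) and prior sample size α+β.
So α+β = 100 and α/(α+β) = 0.34, giving α = 0.34·100 = 34 and β = 100 − 34 = 66.

α = 34, β = 66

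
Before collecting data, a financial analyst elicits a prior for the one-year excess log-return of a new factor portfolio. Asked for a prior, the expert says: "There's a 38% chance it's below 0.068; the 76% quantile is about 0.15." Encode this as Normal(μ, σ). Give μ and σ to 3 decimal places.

For Normal(μ,σ), the p-quantile is μ + z_p·σ. Here z_{0.38} = -0.3055, z_{0.76} = 0.7063.
So 0.068 = μ − 0.3055σ and 0.15 = μ + 0.7063σ.
Subtracting: σ = (0.15 − 0.068)/(0.7063 − (-0.3055)) = 0.081.
Then μ = 0.068 − (-0.3055)·0.081 = 0.093.

μ = 0.093, σ = 0.081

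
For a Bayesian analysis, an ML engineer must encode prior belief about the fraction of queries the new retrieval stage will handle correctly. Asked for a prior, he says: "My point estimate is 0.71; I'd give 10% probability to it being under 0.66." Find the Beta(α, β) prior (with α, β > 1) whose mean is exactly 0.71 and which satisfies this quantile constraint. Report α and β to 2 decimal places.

With mean 0.71 fixed, write α = 0.71s, β = 0.29s where s = α+β.
Need P(θ < 0.66) = 0.1 under Beta(0.71s, 0.29s). Normal approximation: (q−m)/√(m(1−m)/s) ≈ z_{0.1} = -1.28, so s ≈ 0.71·0.29·(-1.28)²/(0.66−0.71)² = 135.3.
At s = 135.3: P(θ<0.66) ≈ 0.102. Adjusting to match 0.1 gives s ≈ 138.31.
So α = 0.71·138.31 ≈ 98.20, β = 0.29·138.31 ≈ 40.11.

α ≈ 98.20, β ≈ 40.11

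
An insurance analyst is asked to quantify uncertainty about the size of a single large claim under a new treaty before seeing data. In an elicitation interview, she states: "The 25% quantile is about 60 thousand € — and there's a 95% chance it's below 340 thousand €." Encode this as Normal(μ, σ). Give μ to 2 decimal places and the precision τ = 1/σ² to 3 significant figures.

μ = 141.43, τ = 6.86e-05

For Normal(μ,σ), the p-quantile is μ + z_p·σ. Here z_{0.25} = -0.6745, z_{0.95} = 1.645.
So 60 = μ − 0.6745σ and 340 = μ + 1.645σ.
Subtracting: σ = (340 − 60)/(1.645 − (-0.6745)) = 120.72.
Then μ = 60 − (-0.6745)·120.72 = 141.43.
Precision τ = 1/σ² = 1/120.7² = 6.86e-05.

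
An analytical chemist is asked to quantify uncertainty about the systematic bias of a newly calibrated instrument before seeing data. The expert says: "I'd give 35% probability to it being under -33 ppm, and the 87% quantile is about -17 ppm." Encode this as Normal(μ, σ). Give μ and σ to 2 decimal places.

μ = -28.92, σ = 10.58

For Normal(μ,σ), the p-quantile is μ + z_p·σ. Here z_{0.35} = -0.3853, z_{0.87} = 1.126.
So -33 = μ − 0.3853σ and -17 = μ + 1.126σ.
Subtracting: σ = (-17 − -33)/(1.126 − (-0.3853)) = 10.58.
Then μ = -33 − (-0.3853)·10.58 = -28.92.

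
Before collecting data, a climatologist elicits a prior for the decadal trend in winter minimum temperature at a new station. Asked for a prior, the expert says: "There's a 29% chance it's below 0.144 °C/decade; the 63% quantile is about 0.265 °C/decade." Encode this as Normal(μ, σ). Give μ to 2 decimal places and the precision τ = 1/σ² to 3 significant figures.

μ = 0.22, τ = 53.5

The p-quantile of Normal(μ,σ) is μ + z_p·σ, with z_{0.29} = -0.5534 and z_{0.63} = 0.3319.
Eliminate σ: μ = (z₂·x₁ − z₁·x₂)/(z₂ − z₁) = (0.3319·0.144 − (-0.5534)·0.265)/0.8852 = 0.22.
Then σ = (x₂ − x₁)/(z₂ − z₁) = (0.265 − 0.144)/0.8852 = 0.14.
Precision τ = 1/σ² = 1/0.1367² = 53.5.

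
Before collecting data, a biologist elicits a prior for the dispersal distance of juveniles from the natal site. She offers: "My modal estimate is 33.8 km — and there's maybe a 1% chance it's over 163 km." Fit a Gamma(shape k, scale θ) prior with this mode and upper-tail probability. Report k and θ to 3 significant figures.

Gamma(k,θ) with k>1 has mode (k−1)θ, so θ = 33.8/(k−1).
Need P(X < 163) = 0.99 with θ tied to k this way. Start at k = 2, θ = 33.8: P(X<163) ≈ 0.953.
Too low — raise k to concentrate. Iterating converges to k ≈ 2.6.
Then θ = 33.8/(2.6−1) ≈ 21.1.

k ≈ 2.6, θ ≈ 21.1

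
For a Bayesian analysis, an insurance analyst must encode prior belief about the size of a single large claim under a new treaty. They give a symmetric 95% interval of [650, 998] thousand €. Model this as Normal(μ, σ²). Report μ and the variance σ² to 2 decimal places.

μ = 824.00, σ² = 7881.38

A symmetric 95% interval runs μ ± z·σ with z = 1.96.
Half-width = 174, so σ = 174/1.96 = 88.777 and σ² = 7881.38.
μ is the interval midpoint, 824.00.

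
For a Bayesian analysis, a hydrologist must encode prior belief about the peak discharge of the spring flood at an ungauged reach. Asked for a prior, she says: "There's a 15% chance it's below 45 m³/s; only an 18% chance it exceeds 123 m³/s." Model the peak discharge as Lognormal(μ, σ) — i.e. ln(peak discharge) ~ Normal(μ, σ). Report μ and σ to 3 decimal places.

μ ≈ 4.341, σ ≈ 0.515

If T ~ Lognormal(μ,σ) then ln T ~ Normal(μ,σ), so the p-quantile of ln T is μ + z_p·σ.
ln(45) = 3.807 and ln(123) = 4.812; z_{0.15} = -1.036, z_{0.82} = 0.9154.
σ = (4.812 − 3.807)/(0.9154 − (-1.036)) = 0.515.
μ = 3.807 − (-1.036)·0.515 = 4.341.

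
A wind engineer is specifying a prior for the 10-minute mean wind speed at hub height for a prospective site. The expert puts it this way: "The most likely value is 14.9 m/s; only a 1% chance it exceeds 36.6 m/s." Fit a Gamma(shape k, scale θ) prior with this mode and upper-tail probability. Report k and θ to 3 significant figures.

Gamma(k,θ) with k>1 has mode (k−1)θ, so θ = 14.9/(k−1).
Need P(X < 36.6) = 0.99 with θ tied to k this way. Start at k = 2, θ = 14.9: P(X<36.6) ≈ 0.704.
Too low — raise k to concentrate. Iterating converges to k ≈ 6.83.
Then θ = 14.9/(6.83−1) ≈ 2.55.

k ≈ 6.83, θ ≈ 2.55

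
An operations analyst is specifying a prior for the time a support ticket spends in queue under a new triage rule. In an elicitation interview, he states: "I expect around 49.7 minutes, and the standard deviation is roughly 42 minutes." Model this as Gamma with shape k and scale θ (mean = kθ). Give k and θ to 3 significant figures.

For Gamma(k, scale θ): mean = kθ, variance = kθ², so CV = 1/√k.
CV = SD/mean = 42/49.7 = 0.8451, hence k = 1/CV² = 1.4.
Then θ = mean/k = 49.7/1.4 = 35.5.

k ≈ 1.4, θ ≈ 35.5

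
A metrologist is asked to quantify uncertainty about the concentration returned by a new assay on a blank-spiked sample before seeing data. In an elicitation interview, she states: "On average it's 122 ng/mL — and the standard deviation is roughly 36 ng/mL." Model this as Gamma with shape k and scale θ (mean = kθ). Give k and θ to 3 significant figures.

k ≈ 11.5, θ ≈ 10.6

For Gamma(k, scale θ): mean = kθ, variance = kθ², so CV = 1/√k.
CV = SD/mean = 36/122 = 0.2951, hence k = 1/CV² = 11.5.
Then θ = mean/k = 122/11.5 = 10.6.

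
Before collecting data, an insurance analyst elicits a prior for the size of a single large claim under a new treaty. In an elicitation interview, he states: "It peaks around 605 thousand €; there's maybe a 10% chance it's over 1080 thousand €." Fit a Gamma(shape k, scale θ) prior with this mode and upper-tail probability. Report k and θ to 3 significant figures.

k ≈ 6.67, θ ≈ 107

Gamma(k,θ) with k>1 has mode (k−1)θ, so θ = 605/(k−1).
Need P(X < 1080) = 0.9 with θ tied to k this way. Start at k = 2, θ = 605: P(X<1080) ≈ 0.533.
Too low — raise k to concentrate. Iterating converges to k ≈ 6.67.
Then θ = 605/(6.67−1) ≈ 107.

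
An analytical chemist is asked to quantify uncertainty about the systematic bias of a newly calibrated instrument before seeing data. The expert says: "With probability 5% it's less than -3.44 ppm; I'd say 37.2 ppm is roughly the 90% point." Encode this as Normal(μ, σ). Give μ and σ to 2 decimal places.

μ = 19.40, σ = 13.89

For Normal(μ,σ), the p-quantile is μ + z_p·σ. Here z_{0.05} = -1.645, z_{0.9} = 1.282.
So -3.44 = μ − 1.645σ and 37.2 = μ + 1.282σ.
Subtracting: σ = (37.2 − -3.44)/(1.282 − (-1.645)) = 13.89.
Then μ = -3.44 − (-1.645)·13.89 = 19.40.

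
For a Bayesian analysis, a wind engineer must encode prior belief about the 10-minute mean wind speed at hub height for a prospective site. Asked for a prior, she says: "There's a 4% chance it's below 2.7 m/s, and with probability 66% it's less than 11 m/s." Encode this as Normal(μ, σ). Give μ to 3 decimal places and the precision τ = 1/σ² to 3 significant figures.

μ = 9.417, τ = 0.0679

The p-quantile of Normal(μ,σ) is μ + z_p·σ, with z_{0.04} = -1.751 and z_{0.66} = 0.4125.
Eliminate σ: μ = (z₂·x₁ − z₁·x₂)/(z₂ − z₁) = (0.4125·2.7 − (-1.751)·11)/2.163 = 9.417.
Then σ = (x₂ − x₁)/(z₂ − z₁) = (11 − 2.7)/2.163 = 3.837.
Precision τ = 1/σ² = 1/3.837² = 0.0679.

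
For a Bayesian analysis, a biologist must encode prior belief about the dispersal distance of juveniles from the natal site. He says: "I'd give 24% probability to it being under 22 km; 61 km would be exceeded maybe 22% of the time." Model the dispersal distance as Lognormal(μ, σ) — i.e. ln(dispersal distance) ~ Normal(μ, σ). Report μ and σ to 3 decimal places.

If T ~ Lognormal(μ,σ) then ln T ~ Normal(μ,σ), so the p-quantile of ln T is μ + z_p·σ.
ln(22) = 3.091 and ln(61) = 4.111; z_{0.24} = -0.7063, z_{0.78} = 0.7722.
σ = (4.111 − 3.091)/(0.7722 − (-0.7063)) = 0.690.
μ = 3.091 − (-0.7063)·0.690 = 3.578.

μ ≈ 3.578, σ ≈ 0.690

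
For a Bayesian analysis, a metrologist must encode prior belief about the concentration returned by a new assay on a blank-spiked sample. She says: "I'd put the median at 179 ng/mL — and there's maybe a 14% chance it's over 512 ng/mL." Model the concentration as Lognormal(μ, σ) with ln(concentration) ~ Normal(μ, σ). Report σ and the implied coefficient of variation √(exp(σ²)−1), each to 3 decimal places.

If T ~ Lognormal(μ,σ) then ln T ~ Normal(μ,σ), so the p-quantile of ln T is μ + z_p·σ.
ln(179) = 5.187 and ln(512) = 6.238; z_{0.5} = 0, z_{0.86} = 1.08.
σ = (6.238 − 5.187)/(1.08 − (0)) = 0.973.
μ = 5.187 − (0)·0.973 = 5.187.
CV = √(exp(σ²)−1) = √(exp(0.9463)−1) = 1.256.

σ ≈ 0.973, CV ≈ 1.256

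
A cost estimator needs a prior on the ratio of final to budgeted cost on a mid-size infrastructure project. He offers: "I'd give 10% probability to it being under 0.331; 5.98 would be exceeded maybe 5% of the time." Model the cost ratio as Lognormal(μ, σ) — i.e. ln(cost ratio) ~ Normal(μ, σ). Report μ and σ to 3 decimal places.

If T ~ Lognormal(μ,σ) then ln T ~ Normal(μ,σ), so the p-quantile of ln T is μ + z_p·σ.
ln(0.331) = -1.106 and ln(5.98) = 1.788; z_{0.1} = -1.282, z_{0.95} = 1.645.
σ = (1.788 − -1.106)/(1.645 − (-1.282)) = 0.989.
μ = -1.106 − (-1.282)·0.989 = 0.162.

μ ≈ 0.162, σ ≈ 0.989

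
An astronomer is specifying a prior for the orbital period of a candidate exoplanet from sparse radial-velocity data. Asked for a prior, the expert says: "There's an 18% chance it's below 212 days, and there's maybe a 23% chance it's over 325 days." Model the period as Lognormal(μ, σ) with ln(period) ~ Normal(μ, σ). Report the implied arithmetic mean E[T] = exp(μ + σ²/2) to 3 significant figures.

E[T] ≈ 278 days

If T ~ Lognormal(μ,σ) then ln T ~ Normal(μ,σ), so the p-quantile of ln T is μ + z_p·σ.
ln(212) = 5.357 and ln(325) = 5.784; z_{0.18} = -0.9154, z_{0.77} = 0.7388.
σ = (5.784 − 5.357)/(0.7388 − (-0.9154)) = 0.258.
μ = 5.357 − (-0.9154)·0.258 = 5.593.
E[T] = exp(μ + σ²/2) = exp(5.593 + 0.0334) = 278 days.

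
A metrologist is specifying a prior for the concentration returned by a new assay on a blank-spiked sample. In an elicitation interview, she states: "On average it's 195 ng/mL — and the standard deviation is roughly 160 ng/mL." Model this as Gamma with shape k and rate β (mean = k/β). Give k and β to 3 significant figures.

k ≈ 1.49, β ≈ 0.00762

For Gamma(k, rate β): mean = k/β, variance = k/β², so CV = 1/√k.
CV = SD/mean = 160/195 = 0.8205, hence k = 1/CV² = 1.49.
Then β = k/mean = 1.49/195 = 0.00762.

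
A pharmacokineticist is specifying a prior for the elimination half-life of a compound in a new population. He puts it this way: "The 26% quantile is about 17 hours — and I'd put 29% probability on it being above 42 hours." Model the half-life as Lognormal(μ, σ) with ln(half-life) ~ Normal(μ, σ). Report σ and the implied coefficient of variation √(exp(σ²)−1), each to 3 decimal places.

σ ≈ 0.756, CV ≈ 0.878

If T ~ Lognormal(μ,σ) then ln T ~ Normal(μ,σ), so the p-quantile of ln T is μ + z_p·σ.
ln(17) = 2.833 and ln(42) = 3.738; z_{0.26} = -0.6433, z_{0.71} = 0.5534.
σ = (3.738 − 2.833)/(0.5534 − (-0.6433)) = 0.756.
μ = 2.833 − (-0.6433)·0.756 = 3.319.
CV = √(exp(σ²)−1) = √(exp(0.5712)−1) = 0.878.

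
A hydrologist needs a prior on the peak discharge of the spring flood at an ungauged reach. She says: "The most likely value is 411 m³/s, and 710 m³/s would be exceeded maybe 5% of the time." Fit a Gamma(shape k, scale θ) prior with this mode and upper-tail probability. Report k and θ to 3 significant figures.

Gamma(k,θ) with k>1 has mode (k−1)θ, so θ = 411/(k−1).
Need P(X < 710) = 0.95 with θ tied to k this way. Start at k = 2, θ = 411: P(X<710) ≈ 0.515.
Too low — raise k to concentrate. Iterating converges to k ≈ 10.3.
Then θ = 411/(10.3−1) ≈ 44.

k ≈ 10.3, θ ≈ 44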